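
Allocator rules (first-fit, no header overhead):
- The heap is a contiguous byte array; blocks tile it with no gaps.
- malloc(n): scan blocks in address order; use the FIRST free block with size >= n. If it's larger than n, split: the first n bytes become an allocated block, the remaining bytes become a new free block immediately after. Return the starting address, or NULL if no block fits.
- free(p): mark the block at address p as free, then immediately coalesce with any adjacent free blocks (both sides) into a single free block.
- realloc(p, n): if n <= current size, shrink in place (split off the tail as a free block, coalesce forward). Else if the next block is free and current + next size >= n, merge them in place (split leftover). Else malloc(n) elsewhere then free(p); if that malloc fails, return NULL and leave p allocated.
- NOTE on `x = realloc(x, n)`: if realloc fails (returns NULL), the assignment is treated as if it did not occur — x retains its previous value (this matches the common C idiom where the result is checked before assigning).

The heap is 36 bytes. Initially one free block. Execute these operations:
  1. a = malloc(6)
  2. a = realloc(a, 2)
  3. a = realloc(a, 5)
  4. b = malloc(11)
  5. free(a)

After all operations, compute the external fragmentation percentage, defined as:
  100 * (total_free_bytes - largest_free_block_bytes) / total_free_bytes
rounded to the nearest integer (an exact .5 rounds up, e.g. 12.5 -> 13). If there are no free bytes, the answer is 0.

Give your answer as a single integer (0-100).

Op 1: a = malloc(6) -> a = 0; heap: [0-5 ALLOC][6-35 FREE]
Op 2: a = realloc(a, 2) -> a = 0; heap: [0-1 ALLOC][2-35 FREE]
Op 3: a = realloc(a, 5) -> a = 0; heap: [0-4 ALLOC][5-35 FREE]
Op 4: b = malloc(11) -> b = 5; heap: [0-4 ALLOC][5-15 ALLOC][16-35 FREE]
Op 5: free(a) -> (freed a); heap: [0-4 FREE][5-15 ALLOC][16-35 FREE]
Free blocks: [5 20] total_free=25 largest=20 -> 100*(25-20)/25 = 500/25 = 20

Answer: 20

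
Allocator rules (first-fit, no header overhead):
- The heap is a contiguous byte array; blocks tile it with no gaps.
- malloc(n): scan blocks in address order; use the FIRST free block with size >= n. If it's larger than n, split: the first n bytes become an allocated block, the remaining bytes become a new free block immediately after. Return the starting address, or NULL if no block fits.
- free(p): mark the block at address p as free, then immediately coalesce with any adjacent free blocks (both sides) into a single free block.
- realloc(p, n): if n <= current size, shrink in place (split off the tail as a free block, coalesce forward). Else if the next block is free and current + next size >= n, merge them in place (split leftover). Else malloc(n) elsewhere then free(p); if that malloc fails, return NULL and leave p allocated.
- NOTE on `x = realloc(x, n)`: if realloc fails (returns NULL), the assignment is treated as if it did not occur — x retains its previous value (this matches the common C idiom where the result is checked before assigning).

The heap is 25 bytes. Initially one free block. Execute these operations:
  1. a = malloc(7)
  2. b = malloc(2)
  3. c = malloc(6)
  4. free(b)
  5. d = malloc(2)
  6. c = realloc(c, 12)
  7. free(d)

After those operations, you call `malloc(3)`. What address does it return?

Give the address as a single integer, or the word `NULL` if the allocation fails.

Op 1: a = malloc(7) -> a = 0; heap: [0-6 ALLOC][7-24 FREE]
Op 2: b = malloc(2) -> b = 7; heap: [0-6 ALLOC][7-8 ALLOC][9-24 FREE]
Op 3: c = malloc(6) -> c = 9; heap: [0-6 ALLOC][7-8 ALLOC][9-14 ALLOC][15-24 FREE]
Op 4: free(b) -> (freed b); heap: [0-6 ALLOC][7-8 FREE][9-14 ALLOC][15-24 FREE]
Op 5: d = malloc(2) -> d = 7; heap: [0-6 ALLOC][7-8 ALLOC][9-14 ALLOC][15-24 FREE]
Op 6: c = realloc(c, 12) -> c = 9; heap: [0-6 ALLOC][7-8 ALLOC][9-20 ALLOC][21-24 FREE]
Op 7: free(d) -> (freed d); heap: [0-6 ALLOC][7-8 FREE][9-20 ALLOC][21-24 FREE]
malloc(3): first-fit scan over [0-6 ALLOC][7-8 FREE][9-20 ALLOC][21-24 FREE] -> 21

Answer: 21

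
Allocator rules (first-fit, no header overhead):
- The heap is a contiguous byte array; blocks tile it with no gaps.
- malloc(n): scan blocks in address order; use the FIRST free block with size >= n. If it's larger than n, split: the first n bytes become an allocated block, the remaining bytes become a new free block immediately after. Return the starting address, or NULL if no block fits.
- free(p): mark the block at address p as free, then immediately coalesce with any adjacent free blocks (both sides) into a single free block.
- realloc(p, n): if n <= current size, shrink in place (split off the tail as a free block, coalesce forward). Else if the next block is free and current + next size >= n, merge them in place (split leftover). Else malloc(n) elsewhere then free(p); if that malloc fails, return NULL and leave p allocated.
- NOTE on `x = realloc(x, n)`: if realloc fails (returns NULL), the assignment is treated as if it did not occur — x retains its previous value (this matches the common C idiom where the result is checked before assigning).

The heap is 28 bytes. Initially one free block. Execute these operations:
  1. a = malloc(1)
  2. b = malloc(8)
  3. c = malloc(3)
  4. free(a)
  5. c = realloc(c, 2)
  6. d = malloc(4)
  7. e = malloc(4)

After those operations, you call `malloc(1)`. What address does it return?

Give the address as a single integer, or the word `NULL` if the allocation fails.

Op 1: a = malloc(1) -> a = 0; heap: [0-0 ALLOC][1-27 FREE]
Op 2: b = malloc(8) -> b = 1; heap: [0-0 ALLOC][1-8 ALLOC][9-27 FREE]
Op 3: c = malloc(3) -> c = 9; heap: [0-0 ALLOC][1-8 ALLOC][9-11 ALLOC][12-27 FREE]
Op 4: free(a) -> (freed a); heap: [0-0 FREE][1-8 ALLOC][9-11 ALLOC][12-27 FREE]
Op 5: c = realloc(c, 2) -> c = 9; heap: [0-0 FREE][1-8 ALLOC][9-10 ALLOC][11-27 FREE]
Op 6: d = malloc(4) -> d = 11; heap: [0-0 FREE][1-8 ALLOC][9-10 ALLOC][11-14 ALLOC][15-27 FREE]
Op 7: e = malloc(4) -> e = 15; heap: [0-0 FREE][1-8 ALLOC][9-10 ALLOC][11-14 ALLOC][15-18 ALLOC][19-27 FREE]
malloc(1): first-fit scan over [0-0 FREE][1-8 ALLOC][9-10 ALLOC][11-14 ALLOC][15-18 ALLOC][19-27 FREE] -> 0

Answer: 0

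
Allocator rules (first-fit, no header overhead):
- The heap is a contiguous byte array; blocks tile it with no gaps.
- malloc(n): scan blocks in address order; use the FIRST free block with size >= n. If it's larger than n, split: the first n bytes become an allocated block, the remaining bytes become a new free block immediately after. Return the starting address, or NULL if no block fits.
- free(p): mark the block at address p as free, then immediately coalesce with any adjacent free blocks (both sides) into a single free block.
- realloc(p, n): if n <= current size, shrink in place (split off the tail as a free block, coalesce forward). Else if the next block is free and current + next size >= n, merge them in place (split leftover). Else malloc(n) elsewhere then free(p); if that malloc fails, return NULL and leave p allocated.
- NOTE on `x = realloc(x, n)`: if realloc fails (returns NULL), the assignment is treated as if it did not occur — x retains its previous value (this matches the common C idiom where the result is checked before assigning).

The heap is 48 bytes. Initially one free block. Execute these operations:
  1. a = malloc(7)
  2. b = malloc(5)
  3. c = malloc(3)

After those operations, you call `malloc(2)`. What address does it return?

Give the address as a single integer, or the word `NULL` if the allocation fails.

Answer: 15

Derivation:
Op 1: a = malloc(7) -> a = 0; heap: [0-6 ALLOC][7-47 FREE]
Op 2: b = malloc(5) -> b = 7; heap: [0-6 ALLOC][7-11 ALLOC][12-47 FREE]
Op 3: c = malloc(3) -> c = 12; heap: [0-6 ALLOC][7-11 ALLOC][12-14 ALLOC][15-47 FREE]
malloc(2): first-fit scan over [0-6 ALLOC][7-11 ALLOC][12-14 ALLOC][15-47 FREE] -> 15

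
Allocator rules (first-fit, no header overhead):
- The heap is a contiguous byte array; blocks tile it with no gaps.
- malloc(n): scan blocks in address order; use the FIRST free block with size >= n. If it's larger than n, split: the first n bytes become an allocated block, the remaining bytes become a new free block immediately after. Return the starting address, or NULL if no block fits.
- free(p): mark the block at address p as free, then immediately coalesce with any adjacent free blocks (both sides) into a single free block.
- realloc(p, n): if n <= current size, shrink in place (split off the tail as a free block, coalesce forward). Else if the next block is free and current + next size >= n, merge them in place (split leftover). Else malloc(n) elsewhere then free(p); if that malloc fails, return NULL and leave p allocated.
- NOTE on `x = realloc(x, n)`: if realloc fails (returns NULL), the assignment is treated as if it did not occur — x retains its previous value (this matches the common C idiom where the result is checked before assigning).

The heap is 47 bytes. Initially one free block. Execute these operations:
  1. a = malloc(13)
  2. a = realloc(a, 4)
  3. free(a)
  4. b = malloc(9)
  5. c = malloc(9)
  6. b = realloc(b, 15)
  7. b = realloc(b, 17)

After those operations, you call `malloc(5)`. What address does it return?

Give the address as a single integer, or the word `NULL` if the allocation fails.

Op 1: a = malloc(13) -> a = 0; heap: [0-12 ALLOC][13-46 FREE]
Op 2: a = realloc(a, 4) -> a = 0; heap: [0-3 ALLOC][4-46 FREE]
Op 3: free(a) -> (freed a); heap: [0-46 FREE]
Op 4: b = malloc(9) -> b = 0; heap: [0-8 ALLOC][9-46 FREE]
Op 5: c = malloc(9) -> c = 9; heap: [0-8 ALLOC][9-17 ALLOC][18-46 FREE]
Op 6: b = realloc(b, 15) -> b = 18; heap: [0-8 FREE][9-17 ALLOC][18-32 ALLOC][33-46 FREE]
Op 7: b = realloc(b, 17) -> b = 18; heap: [0-8 FREE][9-17 ALLOC][18-34 ALLOC][35-46 FREE]
malloc(5): first-fit scan over [0-8 FREE][9-17 ALLOC][18-34 ALLOC][35-46 FREE] -> 0

Answer: 0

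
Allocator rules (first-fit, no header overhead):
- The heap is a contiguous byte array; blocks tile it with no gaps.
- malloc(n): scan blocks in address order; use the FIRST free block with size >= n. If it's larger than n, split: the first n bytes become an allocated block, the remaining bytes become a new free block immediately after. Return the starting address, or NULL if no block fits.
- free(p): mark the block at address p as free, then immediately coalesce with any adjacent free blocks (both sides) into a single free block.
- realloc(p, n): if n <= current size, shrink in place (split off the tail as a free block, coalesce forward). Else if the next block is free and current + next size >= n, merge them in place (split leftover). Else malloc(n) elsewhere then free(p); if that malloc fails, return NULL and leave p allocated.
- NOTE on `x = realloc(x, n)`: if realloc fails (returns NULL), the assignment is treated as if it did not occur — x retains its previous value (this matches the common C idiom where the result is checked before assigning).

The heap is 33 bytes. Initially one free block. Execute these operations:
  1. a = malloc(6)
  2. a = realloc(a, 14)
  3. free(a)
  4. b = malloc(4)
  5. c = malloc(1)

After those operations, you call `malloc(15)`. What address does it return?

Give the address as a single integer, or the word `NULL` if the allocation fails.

Op 1: a = malloc(6) -> a = 0; heap: [0-5 ALLOC][6-32 FREE]
Op 2: a = realloc(a, 14) -> a = 0; heap: [0-13 ALLOC][14-32 FREE]
Op 3: free(a) -> (freed a); heap: [0-32 FREE]
Op 4: b = malloc(4) -> b = 0; heap: [0-3 ALLOC][4-32 FREE]
Op 5: c = malloc(1) -> c = 4; heap: [0-3 ALLOC][4-4 ALLOC][5-32 FREE]
malloc(15): first-fit scan over [0-3 ALLOC][4-4 ALLOC][5-32 FREE] -> 5

Answer: 5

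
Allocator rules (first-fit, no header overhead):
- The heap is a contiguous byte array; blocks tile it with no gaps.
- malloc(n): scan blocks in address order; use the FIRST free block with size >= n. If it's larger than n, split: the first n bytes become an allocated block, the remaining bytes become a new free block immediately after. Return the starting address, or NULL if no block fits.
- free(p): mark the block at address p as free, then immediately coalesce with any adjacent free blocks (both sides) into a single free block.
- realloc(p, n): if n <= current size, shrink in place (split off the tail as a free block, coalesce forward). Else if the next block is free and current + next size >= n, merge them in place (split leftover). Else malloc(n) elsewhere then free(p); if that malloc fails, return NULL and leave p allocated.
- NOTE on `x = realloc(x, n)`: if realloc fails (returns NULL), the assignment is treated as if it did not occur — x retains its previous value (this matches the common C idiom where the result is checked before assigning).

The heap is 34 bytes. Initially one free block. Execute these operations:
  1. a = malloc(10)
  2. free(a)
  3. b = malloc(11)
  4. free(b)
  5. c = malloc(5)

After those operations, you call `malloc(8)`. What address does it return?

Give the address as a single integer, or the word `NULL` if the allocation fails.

Op 1: a = malloc(10) -> a = 0; heap: [0-9 ALLOC][10-33 FREE]
Op 2: free(a) -> (freed a); heap: [0-33 FREE]
Op 3: b = malloc(11) -> b = 0; heap: [0-10 ALLOC][11-33 FREE]
Op 4: free(b) -> (freed b); heap: [0-33 FREE]
Op 5: c = malloc(5) -> c = 0; heap: [0-4 ALLOC][5-33 FREE]
malloc(8): first-fit scan over [0-4 ALLOC][5-33 FREE] -> 5

Answer: 5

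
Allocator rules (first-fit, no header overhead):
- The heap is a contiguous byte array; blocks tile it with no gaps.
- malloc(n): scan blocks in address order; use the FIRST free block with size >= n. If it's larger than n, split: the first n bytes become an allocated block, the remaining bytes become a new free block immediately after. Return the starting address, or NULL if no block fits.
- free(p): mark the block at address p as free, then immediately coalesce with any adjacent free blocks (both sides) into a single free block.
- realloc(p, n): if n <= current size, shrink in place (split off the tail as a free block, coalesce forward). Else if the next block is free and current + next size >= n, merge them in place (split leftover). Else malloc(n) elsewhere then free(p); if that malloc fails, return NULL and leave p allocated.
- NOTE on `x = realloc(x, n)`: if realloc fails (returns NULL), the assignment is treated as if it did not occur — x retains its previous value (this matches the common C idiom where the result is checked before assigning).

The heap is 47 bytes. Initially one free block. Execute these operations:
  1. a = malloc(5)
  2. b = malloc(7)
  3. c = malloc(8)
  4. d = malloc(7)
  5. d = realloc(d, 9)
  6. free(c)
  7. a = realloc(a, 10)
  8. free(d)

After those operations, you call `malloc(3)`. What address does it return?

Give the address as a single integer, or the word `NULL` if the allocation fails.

Answer: 0

Derivation:
Op 1: a = malloc(5) -> a = 0; heap: [0-4 ALLOC][5-46 FREE]
Op 2: b = malloc(7) -> b = 5; heap: [0-4 ALLOC][5-11 ALLOC][12-46 FREE]
Op 3: c = malloc(8) -> c = 12; heap: [0-4 ALLOC][5-11 ALLOC][12-19 ALLOC][20-46 FREE]
Op 4: d = malloc(7) -> d = 20; heap: [0-4 ALLOC][5-11 ALLOC][12-19 ALLOC][20-26 ALLOC][27-46 FREE]
Op 5: d = realloc(d, 9) -> d = 20; heap: [0-4 ALLOC][5-11 ALLOC][12-19 ALLOC][20-28 ALLOC][29-46 FREE]
Op 6: free(c) -> (freed c); heap: [0-4 ALLOC][5-11 ALLOC][12-19 FREE][20-28 ALLOC][29-46 FREE]
Op 7: a = realloc(a, 10) -> a = 29; heap: [0-4 FREE][5-11 ALLOC][12-19 FREE][20-28 ALLOC][29-38 ALLOC][39-46 FREE]
Op 8: free(d) -> (freed d); heap: [0-4 FREE][5-11 ALLOC][12-28 FREE][29-38 ALLOC][39-46 FREE]
malloc(3): first-fit scan over [0-4 FREE][5-11 ALLOC][12-28 FREE][29-38 ALLOC][39-46 FREE] -> 0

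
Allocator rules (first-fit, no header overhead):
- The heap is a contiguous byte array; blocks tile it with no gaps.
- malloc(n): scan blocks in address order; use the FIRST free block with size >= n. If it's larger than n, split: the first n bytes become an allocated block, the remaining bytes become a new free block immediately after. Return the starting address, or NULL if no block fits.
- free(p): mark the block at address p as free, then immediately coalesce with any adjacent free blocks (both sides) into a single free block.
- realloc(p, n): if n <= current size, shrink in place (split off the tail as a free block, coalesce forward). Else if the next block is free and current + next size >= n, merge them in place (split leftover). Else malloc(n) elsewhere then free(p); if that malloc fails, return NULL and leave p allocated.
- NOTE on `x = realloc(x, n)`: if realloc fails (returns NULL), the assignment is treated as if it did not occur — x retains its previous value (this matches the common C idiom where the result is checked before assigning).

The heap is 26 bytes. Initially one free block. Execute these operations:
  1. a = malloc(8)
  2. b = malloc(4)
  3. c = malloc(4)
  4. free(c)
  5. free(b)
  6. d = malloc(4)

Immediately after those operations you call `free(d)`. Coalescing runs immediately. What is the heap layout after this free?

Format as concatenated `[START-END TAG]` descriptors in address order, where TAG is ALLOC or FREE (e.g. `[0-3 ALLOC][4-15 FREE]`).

Answer: [0-7 ALLOC][8-25 FREE]

Derivation:
Op 1: a = malloc(8) -> a = 0; heap: [0-7 ALLOC][8-25 FREE]
Op 2: b = malloc(4) -> b = 8; heap: [0-7 ALLOC][8-11 ALLOC][12-25 FREE]
Op 3: c = malloc(4) -> c = 12; heap: [0-7 ALLOC][8-11 ALLOC][12-15 ALLOC][16-25 FREE]
Op 4: free(c) -> (freed c); heap: [0-7 ALLOC][8-11 ALLOC][12-25 FREE]
Op 5: free(b) -> (freed b); heap: [0-7 ALLOC][8-25 FREE]
Op 6: d = malloc(4) -> d = 8; heap: [0-7 ALLOC][8-11 ALLOC][12-25 FREE]
free(d): d = 8 -> block [8-11 ALLOC]; mark free, coalesce with adjacent free neighbors -> [0-7 ALLOC][8-25 FREE]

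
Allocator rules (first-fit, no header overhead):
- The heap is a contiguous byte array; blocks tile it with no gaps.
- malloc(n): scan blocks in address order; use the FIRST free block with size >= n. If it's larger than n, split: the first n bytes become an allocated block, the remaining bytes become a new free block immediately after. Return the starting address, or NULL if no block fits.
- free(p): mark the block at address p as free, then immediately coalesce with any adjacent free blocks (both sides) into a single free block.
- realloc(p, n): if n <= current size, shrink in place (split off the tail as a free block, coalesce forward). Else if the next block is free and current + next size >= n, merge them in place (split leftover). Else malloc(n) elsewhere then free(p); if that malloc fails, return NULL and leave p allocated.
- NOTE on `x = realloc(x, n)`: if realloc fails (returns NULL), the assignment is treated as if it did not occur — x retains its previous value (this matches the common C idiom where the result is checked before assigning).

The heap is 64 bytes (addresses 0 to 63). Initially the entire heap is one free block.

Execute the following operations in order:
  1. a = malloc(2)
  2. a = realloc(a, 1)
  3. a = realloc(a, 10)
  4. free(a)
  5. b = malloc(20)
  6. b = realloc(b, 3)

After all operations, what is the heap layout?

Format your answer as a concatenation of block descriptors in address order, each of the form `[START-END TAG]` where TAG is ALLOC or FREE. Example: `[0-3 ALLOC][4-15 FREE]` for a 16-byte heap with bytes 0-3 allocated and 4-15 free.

Answer: [0-2 ALLOC][3-63 FREE]

Derivation:
Op 1: a = malloc(2) -> a = 0; heap: [0-1 ALLOC][2-63 FREE]
Op 2: a = realloc(a, 1) -> a = 0; heap: [0-0 ALLOC][1-63 FREE]
Op 3: a = realloc(a, 10) -> a = 0; heap: [0-9 ALLOC][10-63 FREE]
Op 4: free(a) -> (freed a); heap: [0-63 FREE]
Op 5: b = malloc(20) -> b = 0; heap: [0-19 ALLOC][20-63 FREE]
Op 6: b = realloc(b, 3) -> b = 0; heap: [0-2 ALLOC][3-63 FREE]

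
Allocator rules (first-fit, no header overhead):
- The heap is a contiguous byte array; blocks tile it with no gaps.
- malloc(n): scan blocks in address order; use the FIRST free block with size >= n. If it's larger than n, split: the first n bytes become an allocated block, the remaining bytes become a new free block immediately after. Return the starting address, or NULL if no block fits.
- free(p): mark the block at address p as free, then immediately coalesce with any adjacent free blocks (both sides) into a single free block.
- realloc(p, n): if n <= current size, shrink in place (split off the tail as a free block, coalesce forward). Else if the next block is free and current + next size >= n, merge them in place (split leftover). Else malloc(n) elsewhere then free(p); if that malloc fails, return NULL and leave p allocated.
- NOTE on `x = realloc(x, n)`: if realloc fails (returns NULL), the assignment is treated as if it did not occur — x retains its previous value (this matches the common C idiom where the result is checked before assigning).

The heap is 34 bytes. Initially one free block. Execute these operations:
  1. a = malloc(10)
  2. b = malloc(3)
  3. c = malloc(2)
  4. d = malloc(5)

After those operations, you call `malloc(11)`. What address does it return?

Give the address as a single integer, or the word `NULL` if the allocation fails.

Answer: 20

Derivation:
Op 1: a = malloc(10) -> a = 0; heap: [0-9 ALLOC][10-33 FREE]
Op 2: b = malloc(3) -> b = 10; heap: [0-9 ALLOC][10-12 ALLOC][13-33 FREE]
Op 3: c = malloc(2) -> c = 13; heap: [0-9 ALLOC][10-12 ALLOC][13-14 ALLOC][15-33 FREE]
Op 4: d = malloc(5) -> d = 15; heap: [0-9 ALLOC][10-12 ALLOC][13-14 ALLOC][15-19 ALLOC][20-33 FREE]
malloc(11): first-fit scan over [0-9 ALLOC][10-12 ALLOC][13-14 ALLOC][15-19 ALLOC][20-33 FREE] -> 20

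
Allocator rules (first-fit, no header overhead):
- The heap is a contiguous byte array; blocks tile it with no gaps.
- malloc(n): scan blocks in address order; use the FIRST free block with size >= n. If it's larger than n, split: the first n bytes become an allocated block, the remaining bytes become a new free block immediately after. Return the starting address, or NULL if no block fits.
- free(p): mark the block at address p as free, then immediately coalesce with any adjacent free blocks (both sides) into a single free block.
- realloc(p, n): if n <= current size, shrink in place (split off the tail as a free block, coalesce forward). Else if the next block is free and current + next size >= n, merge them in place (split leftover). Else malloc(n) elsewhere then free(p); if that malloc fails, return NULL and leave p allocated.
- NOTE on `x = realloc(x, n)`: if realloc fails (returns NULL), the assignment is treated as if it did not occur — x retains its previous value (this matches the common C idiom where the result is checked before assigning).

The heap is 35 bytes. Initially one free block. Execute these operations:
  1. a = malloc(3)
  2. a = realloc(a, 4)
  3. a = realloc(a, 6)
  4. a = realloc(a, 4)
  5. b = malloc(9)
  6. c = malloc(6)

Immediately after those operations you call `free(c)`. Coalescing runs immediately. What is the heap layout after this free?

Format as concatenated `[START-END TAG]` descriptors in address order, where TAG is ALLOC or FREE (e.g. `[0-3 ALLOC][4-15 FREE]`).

Answer: [0-3 ALLOC][4-12 ALLOC][13-34 FREE]

Derivation:
Op 1: a = malloc(3) -> a = 0; heap: [0-2 ALLOC][3-34 FREE]
Op 2: a = realloc(a, 4) -> a = 0; heap: [0-3 ALLOC][4-34 FREE]
Op 3: a = realloc(a, 6) -> a = 0; heap: [0-5 ALLOC][6-34 FREE]
Op 4: a = realloc(a, 4) -> a = 0; heap: [0-3 ALLOC][4-34 FREE]
Op 5: b = malloc(9) -> b = 4; heap: [0-3 ALLOC][4-12 ALLOC][13-34 FREE]
Op 6: c = malloc(6) -> c = 13; heap: [0-3 ALLOC][4-12 ALLOC][13-18 ALLOC][19-34 FREE]
free(c): c = 13 -> block [13-18 ALLOC]; mark free, coalesce with adjacent free neighbors -> [0-3 ALLOC][4-12 ALLOC][13-34 FREE]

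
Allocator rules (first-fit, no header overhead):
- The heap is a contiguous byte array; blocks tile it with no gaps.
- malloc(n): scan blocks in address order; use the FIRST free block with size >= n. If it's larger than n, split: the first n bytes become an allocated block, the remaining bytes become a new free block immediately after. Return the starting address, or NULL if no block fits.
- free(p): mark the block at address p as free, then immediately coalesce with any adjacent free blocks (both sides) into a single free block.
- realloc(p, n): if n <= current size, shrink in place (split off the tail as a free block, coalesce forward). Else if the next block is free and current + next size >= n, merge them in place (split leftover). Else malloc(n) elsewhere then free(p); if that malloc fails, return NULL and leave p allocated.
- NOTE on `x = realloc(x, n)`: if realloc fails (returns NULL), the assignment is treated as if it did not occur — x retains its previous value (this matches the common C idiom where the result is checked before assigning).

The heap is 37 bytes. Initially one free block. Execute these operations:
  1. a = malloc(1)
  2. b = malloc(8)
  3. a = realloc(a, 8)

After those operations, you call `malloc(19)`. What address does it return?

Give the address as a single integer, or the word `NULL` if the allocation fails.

Answer: 17

Derivation:
Op 1: a = malloc(1) -> a = 0; heap: [0-0 ALLOC][1-36 FREE]
Op 2: b = malloc(8) -> b = 1; heap: [0-0 ALLOC][1-8 ALLOC][9-36 FREE]
Op 3: a = realloc(a, 8) -> a = 9; heap: [0-0 FREE][1-8 ALLOC][9-16 ALLOC][17-36 FREE]
malloc(19): first-fit scan over [0-0 FREE][1-8 ALLOC][9-16 ALLOC][17-36 FREE] -> 17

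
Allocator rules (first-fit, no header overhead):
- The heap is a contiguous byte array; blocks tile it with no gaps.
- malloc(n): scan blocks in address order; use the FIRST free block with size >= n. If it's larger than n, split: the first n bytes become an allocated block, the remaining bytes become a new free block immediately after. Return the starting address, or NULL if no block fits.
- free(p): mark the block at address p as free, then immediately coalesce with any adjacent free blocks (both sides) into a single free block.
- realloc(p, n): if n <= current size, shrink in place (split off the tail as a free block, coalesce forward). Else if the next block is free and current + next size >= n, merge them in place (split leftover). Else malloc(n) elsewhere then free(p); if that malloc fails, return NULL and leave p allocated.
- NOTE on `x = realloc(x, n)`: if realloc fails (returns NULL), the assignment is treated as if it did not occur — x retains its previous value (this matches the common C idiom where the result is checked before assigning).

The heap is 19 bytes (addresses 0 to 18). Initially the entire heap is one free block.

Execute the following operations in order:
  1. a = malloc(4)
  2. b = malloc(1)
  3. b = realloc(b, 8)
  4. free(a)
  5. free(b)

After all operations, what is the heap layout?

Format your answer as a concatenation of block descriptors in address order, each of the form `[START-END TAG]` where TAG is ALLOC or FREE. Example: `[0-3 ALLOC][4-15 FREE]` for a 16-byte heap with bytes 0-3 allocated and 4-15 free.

Answer: [0-18 FREE]

Derivation:
Op 1: a = malloc(4) -> a = 0; heap: [0-3 ALLOC][4-18 FREE]
Op 2: b = malloc(1) -> b = 4; heap: [0-3 ALLOC][4-4 ALLOC][5-18 FREE]
Op 3: b = realloc(b, 8) -> b = 4; heap: [0-3 ALLOC][4-11 ALLOC][12-18 FREE]
Op 4: free(a) -> (freed a); heap: [0-3 FREE][4-11 ALLOC][12-18 FREE]
Op 5: free(b) -> (freed b); heap: [0-18 FREE]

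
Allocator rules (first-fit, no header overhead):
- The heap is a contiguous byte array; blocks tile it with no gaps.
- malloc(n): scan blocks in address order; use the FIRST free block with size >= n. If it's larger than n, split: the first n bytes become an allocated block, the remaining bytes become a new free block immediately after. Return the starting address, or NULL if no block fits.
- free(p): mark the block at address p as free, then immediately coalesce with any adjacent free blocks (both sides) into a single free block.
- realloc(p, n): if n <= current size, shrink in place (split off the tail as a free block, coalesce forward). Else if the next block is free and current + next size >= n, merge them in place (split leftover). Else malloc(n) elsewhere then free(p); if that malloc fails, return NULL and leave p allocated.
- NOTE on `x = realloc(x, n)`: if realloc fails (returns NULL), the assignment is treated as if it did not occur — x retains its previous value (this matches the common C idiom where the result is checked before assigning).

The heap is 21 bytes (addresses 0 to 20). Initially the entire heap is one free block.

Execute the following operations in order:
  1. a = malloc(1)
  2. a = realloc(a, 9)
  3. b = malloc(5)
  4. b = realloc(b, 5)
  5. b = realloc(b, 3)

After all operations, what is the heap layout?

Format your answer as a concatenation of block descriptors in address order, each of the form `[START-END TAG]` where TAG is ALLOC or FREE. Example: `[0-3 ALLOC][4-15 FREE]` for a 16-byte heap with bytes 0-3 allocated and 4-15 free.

Op 1: a = malloc(1) -> a = 0; heap: [0-0 ALLOC][1-20 FREE]
Op 2: a = realloc(a, 9) -> a = 0; heap: [0-8 ALLOC][9-20 FREE]
Op 3: b = malloc(5) -> b = 9; heap: [0-8 ALLOC][9-13 ALLOC][14-20 FREE]
Op 4: b = realloc(b, 5) -> b = 9; heap: [0-8 ALLOC][9-13 ALLOC][14-20 FREE]
Op 5: b = realloc(b, 3) -> b = 9; heap: [0-8 ALLOC][9-11 ALLOC][12-20 FREE]

Answer: [0-8 ALLOC][9-11 ALLOC][12-20 FREE]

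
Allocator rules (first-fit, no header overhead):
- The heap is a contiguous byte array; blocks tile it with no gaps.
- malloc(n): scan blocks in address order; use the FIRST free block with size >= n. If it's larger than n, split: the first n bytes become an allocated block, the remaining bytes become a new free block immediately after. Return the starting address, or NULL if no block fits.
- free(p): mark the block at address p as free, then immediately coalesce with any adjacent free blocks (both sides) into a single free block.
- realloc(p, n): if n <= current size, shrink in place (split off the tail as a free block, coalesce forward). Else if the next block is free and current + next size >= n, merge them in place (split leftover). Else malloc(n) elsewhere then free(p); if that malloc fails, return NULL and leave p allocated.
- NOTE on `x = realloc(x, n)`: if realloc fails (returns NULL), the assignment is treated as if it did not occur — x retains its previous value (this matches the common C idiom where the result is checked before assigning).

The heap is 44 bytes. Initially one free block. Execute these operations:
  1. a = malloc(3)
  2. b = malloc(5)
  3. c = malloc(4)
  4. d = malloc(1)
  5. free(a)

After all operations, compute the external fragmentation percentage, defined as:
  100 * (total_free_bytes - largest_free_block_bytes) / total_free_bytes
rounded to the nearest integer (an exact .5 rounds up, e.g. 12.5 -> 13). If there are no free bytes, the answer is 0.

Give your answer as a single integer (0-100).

Op 1: a = malloc(3) -> a = 0; heap: [0-2 ALLOC][3-43 FREE]
Op 2: b = malloc(5) -> b = 3; heap: [0-2 ALLOC][3-7 ALLOC][8-43 FREE]
Op 3: c = malloc(4) -> c = 8; heap: [0-2 ALLOC][3-7 ALLOC][8-11 ALLOC][12-43 FREE]
Op 4: d = malloc(1) -> d = 12; heap: [0-2 ALLOC][3-7 ALLOC][8-11 ALLOC][12-12 ALLOC][13-43 FREE]
Op 5: free(a) -> (freed a); heap: [0-2 FREE][3-7 ALLOC][8-11 ALLOC][12-12 ALLOC][13-43 FREE]
Free blocks: [3 31] total_free=34 largest=31 -> 100*(34-31)/34 = 300/34 ≈ 8.824 -> rounds to 9

Answer: 9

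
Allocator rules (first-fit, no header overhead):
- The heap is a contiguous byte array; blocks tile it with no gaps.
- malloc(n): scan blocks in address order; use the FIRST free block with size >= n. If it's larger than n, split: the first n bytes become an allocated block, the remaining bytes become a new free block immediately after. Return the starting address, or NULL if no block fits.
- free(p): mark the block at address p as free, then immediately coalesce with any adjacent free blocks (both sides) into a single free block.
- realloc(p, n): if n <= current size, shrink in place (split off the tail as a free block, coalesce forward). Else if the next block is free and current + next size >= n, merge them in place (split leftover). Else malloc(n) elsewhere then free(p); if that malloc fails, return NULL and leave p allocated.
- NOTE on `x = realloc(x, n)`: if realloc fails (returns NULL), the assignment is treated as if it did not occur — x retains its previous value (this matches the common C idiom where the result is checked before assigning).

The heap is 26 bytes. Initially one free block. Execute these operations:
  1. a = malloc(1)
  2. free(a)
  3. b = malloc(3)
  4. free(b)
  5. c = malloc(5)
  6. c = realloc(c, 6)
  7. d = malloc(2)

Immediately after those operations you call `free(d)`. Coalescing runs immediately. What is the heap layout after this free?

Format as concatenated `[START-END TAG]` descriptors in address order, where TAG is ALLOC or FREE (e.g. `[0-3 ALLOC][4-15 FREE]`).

Answer: [0-5 ALLOC][6-25 FREE]

Derivation:
Op 1: a = malloc(1) -> a = 0; heap: [0-0 ALLOC][1-25 FREE]
Op 2: free(a) -> (freed a); heap: [0-25 FREE]
Op 3: b = malloc(3) -> b = 0; heap: [0-2 ALLOC][3-25 FREE]
Op 4: free(b) -> (freed b); heap: [0-25 FREE]
Op 5: c = malloc(5) -> c = 0; heap: [0-4 ALLOC][5-25 FREE]
Op 6: c = realloc(c, 6) -> c = 0; heap: [0-5 ALLOC][6-25 FREE]
Op 7: d = malloc(2) -> d = 6; heap: [0-5 ALLOC][6-7 ALLOC][8-25 FREE]
free(d): d = 6 -> block [6-7 ALLOC]; mark free, coalesce with adjacent free neighbors -> [0-5 ALLOC][6-25 FREE]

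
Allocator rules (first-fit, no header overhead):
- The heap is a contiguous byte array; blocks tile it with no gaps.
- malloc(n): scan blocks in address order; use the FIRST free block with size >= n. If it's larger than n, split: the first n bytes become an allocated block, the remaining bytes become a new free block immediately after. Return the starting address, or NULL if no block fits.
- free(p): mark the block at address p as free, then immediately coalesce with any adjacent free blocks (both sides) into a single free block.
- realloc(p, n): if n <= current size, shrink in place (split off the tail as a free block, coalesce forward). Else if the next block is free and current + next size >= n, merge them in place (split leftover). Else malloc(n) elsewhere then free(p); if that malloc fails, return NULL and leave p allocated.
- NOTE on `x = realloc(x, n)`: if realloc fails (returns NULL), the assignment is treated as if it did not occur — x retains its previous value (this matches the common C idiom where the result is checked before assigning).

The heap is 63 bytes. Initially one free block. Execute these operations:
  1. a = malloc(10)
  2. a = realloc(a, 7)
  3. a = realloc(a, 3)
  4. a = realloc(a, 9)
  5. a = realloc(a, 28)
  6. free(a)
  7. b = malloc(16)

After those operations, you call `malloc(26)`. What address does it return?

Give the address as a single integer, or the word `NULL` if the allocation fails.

Op 1: a = malloc(10) -> a = 0; heap: [0-9 ALLOC][10-62 FREE]
Op 2: a = realloc(a, 7) -> a = 0; heap: [0-6 ALLOC][7-62 FREE]
Op 3: a = realloc(a, 3) -> a = 0; heap: [0-2 ALLOC][3-62 FREE]
Op 4: a = realloc(a, 9) -> a = 0; heap: [0-8 ALLOC][9-62 FREE]
Op 5: a = realloc(a, 28) -> a = 0; heap: [0-27 ALLOC][28-62 FREE]
Op 6: free(a) -> (freed a); heap: [0-62 FREE]
Op 7: b = malloc(16) -> b = 0; heap: [0-15 ALLOC][16-62 FREE]
malloc(26): first-fit scan over [0-15 ALLOC][16-62 FREE] -> 16

Answer: 16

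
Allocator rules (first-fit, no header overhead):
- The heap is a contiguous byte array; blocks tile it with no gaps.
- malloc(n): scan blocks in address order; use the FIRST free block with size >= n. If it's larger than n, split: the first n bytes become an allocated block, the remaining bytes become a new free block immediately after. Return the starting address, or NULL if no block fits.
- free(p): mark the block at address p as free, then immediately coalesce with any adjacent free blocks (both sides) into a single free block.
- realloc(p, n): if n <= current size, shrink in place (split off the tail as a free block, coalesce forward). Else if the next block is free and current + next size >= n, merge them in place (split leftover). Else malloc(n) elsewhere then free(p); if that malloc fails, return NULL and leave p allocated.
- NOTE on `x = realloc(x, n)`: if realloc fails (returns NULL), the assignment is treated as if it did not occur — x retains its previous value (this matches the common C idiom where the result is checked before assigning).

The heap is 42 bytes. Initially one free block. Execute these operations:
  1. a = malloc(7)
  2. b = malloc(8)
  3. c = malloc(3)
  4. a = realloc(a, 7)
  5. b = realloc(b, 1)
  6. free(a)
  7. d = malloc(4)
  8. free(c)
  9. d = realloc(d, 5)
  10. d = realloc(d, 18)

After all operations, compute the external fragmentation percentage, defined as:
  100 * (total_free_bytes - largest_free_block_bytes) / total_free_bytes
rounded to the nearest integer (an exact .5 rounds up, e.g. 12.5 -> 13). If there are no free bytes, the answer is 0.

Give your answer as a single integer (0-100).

Answer: 30

Derivation:
Op 1: a = malloc(7) -> a = 0; heap: [0-6 ALLOC][7-41 FREE]
Op 2: b = malloc(8) -> b = 7; heap: [0-6 ALLOC][7-14 ALLOC][15-41 FREE]
Op 3: c = malloc(3) -> c = 15; heap: [0-6 ALLOC][7-14 ALLOC][15-17 ALLOC][18-41 FREE]
Op 4: a = realloc(a, 7) -> a = 0; heap: [0-6 ALLOC][7-14 ALLOC][15-17 ALLOC][18-41 FREE]
Op 5: b = realloc(b, 1) -> b = 7; heap: [0-6 ALLOC][7-7 ALLOC][8-14 FREE][15-17 ALLOC][18-41 FREE]
Op 6: free(a) -> (freed a); heap: [0-6 FREE][7-7 ALLOC][8-14 FREE][15-17 ALLOC][18-41 FREE]
Op 7: d = malloc(4) -> d = 0; heap: [0-3 ALLOC][4-6 FREE][7-7 ALLOC][8-14 FREE][15-17 ALLOC][18-41 FREE]
Op 8: free(c) -> (freed c); heap: [0-3 ALLOC][4-6 FREE][7-7 ALLOC][8-41 FREE]
Op 9: d = realloc(d, 5) -> d = 0; heap: [0-4 ALLOC][5-6 FREE][7-7 ALLOC][8-41 FREE]
Op 10: d = realloc(d, 18) -> d = 8; heap: [0-6 FREE][7-7 ALLOC][8-25 ALLOC][26-41 FREE]
Free blocks: [7 16] total_free=23 largest=16 -> 100*(23-16)/23 = 700/23 ≈ 30.435 -> rounds to 30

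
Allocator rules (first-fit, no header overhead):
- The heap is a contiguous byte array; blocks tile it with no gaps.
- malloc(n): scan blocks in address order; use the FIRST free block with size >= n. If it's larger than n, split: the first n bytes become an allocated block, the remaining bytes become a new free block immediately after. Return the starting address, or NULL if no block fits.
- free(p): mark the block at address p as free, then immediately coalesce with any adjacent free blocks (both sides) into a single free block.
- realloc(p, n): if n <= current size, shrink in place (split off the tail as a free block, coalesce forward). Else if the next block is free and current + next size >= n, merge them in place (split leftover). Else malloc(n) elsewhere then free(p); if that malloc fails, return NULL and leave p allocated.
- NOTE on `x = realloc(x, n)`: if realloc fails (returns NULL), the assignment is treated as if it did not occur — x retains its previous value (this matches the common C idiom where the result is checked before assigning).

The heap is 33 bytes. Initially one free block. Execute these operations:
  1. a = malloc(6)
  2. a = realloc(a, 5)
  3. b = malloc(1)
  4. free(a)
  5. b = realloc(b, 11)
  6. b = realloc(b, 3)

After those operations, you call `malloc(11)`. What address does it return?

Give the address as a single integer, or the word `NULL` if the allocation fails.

Answer: 8

Derivation:
Op 1: a = malloc(6) -> a = 0; heap: [0-5 ALLOC][6-32 FREE]
Op 2: a = realloc(a, 5) -> a = 0; heap: [0-4 ALLOC][5-32 FREE]
Op 3: b = malloc(1) -> b = 5; heap: [0-4 ALLOC][5-5 ALLOC][6-32 FREE]
Op 4: free(a) -> (freed a); heap: [0-4 FREE][5-5 ALLOC][6-32 FREE]
Op 5: b = realloc(b, 11) -> b = 5; heap: [0-4 FREE][5-15 ALLOC][16-32 FREE]
Op 6: b = realloc(b, 3) -> b = 5; heap: [0-4 FREE][5-7 ALLOC][8-32 FREE]
malloc(11): first-fit scan over [0-4 FREE][5-7 ALLOC][8-32 FREE] -> 8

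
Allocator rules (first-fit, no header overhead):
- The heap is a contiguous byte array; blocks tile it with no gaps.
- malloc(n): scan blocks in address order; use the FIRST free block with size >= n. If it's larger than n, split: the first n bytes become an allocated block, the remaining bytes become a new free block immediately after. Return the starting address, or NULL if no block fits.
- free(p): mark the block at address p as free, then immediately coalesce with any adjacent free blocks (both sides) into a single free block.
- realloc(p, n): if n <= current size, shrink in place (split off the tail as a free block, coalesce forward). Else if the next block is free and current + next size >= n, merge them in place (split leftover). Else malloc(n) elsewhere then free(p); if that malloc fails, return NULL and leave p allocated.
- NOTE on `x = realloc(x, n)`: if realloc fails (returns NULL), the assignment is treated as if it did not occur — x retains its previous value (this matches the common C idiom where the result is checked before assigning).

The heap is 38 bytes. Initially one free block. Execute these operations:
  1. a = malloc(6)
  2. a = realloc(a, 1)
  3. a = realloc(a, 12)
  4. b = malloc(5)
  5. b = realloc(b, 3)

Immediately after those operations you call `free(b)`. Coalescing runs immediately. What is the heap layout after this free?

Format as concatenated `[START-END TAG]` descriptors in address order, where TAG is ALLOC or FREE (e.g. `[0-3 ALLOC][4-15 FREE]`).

Op 1: a = malloc(6) -> a = 0; heap: [0-5 ALLOC][6-37 FREE]
Op 2: a = realloc(a, 1) -> a = 0; heap: [0-0 ALLOC][1-37 FREE]
Op 3: a = realloc(a, 12) -> a = 0; heap: [0-11 ALLOC][12-37 FREE]
Op 4: b = malloc(5) -> b = 12; heap: [0-11 ALLOC][12-16 ALLOC][17-37 FREE]
Op 5: b = realloc(b, 3) -> b = 12; heap: [0-11 ALLOC][12-14 ALLOC][15-37 FREE]
free(b): b = 12 -> block [12-14 ALLOC]; mark free, coalesce with adjacent free neighbors -> [0-11 ALLOC][12-37 FREE]

Answer: [0-11 ALLOC][12-37 FREE]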